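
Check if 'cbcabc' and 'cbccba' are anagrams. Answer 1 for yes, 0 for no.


Sort characters of 'cbcabc': 'abbccc'
Sort characters of 'cbccba': 'abbccc'
Sorted forms match -> they ARE anagrams
Result: 1

1


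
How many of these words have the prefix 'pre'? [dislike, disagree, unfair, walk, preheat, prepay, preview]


Checking each word for prefix 'pre':
  'dislike' -> no (count: 0)
  'disagree' -> no (count: 0)
  'unfair' -> no (count: 0)
  'walk' -> no (count: 0)
  'preheat' -> YES, starts with 'pre' (count: 1)
  'prepay' -> YES, starts with 'pre' (count: 2)
  'preview' -> YES, starts with 'pre' (count: 3)
Total with prefix 'pre': 3

3


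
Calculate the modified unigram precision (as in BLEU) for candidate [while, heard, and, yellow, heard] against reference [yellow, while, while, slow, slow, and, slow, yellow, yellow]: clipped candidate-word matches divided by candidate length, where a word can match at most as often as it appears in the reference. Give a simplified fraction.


Reference word counts: {'and': 1, 'slow': 3, 'while': 2, 'yellow': 3}
Checking each candidate word (with clipping):
  'while' -> in reference (ref count 2, used 1/2) -> match (matches: 1)
  'heard' -> not in reference -> no match (matches: 1)
  'and' -> in reference (ref count 1, used 1/1) -> match (matches: 2)
  'yellow' -> in reference (ref count 3, used 1/3) -> match (matches: 3)
  'heard' -> not in reference -> no match (matches: 3)
Clipped matches: 3, Candidate length: 5
Precision = 3/5

3/5


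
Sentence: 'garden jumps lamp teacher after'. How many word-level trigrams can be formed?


Word trigrams from [5] words:
  Trigram 1: (garden jumps lamp)
  Trigram 2: (jumps lamp teacher)
  Trigram 3: (lamp teacher after)
Total word trigrams: 5 - 2 = 3

3


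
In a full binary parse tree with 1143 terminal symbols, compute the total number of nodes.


Leaf nodes (terminals): 1143
Internal nodes = n - 1 = 1143 - 1 = 1142
Total = leaves + internal = 1143 + 1142 = 2285

2285


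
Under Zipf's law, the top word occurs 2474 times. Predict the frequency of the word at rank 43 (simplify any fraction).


Zipf's law: freq(rank) = f1 / rank
f1 = 2474, rank = 43
freq = 2474 / 43
GCD(2474, 43) = 1
Simplified: 2474/43

2474/43


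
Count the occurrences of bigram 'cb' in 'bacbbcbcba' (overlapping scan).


Scanning 'bacbbcbcba' for bigram 'cb':
  Position 0: 'ba' -> no
  Position 1: 'ac' -> no
  Position 2: 'cb' -> MATCH
  Position 3: 'bb' -> no
  Position 4: 'bc' -> no
  Position 5: 'cb' -> MATCH
  Position 6: 'bc' -> no
  Position 7: 'cb' -> MATCH
  Position 8: 'ba' -> no
Total matches: 3

3


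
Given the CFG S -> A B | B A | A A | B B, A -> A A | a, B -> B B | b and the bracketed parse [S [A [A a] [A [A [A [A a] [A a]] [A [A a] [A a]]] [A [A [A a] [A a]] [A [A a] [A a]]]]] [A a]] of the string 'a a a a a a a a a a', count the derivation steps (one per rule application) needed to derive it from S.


Every bracketed nonterminal node [X ...] in the tree is produced by exactly one rule application.
Reading the tree off as a leftmost derivation:
  Step 1: S  =>  A A   (applied S -> A A)
  Step 2: A A  =>  A A A   (applied A -> A A)
  Step 3: A A A  =>  a A A   (applied A -> a)
  Step 4: a A A  =>  a A A A   (applied A -> A A)
  Step 5: a A A A  =>  a A A A A   (applied A -> A A)
  Step 6: a A A A A  =>  a A A A A A   (applied A -> A A)
  Step 7: a A A A A A  =>  a a A A A A   (applied A -> a)
  Step 8: a a A A A A  =>  a a a A A A   (applied A -> a)
  Step 9: a a a A A A  =>  a a a A A A A   (applied A -> A A)
  Step 10: a a a A A A A  =>  a a a a A A A   (applied A -> a)
  Step 11: a a a a A A A  =>  a a a a a A A   (applied A -> a)
  Step 12: a a a a a A A  =>  a a a a a A A A   (applied A -> A A)
  Step 13: a a a a a A A A  =>  a a a a a A A A A   (applied A -> A A)
  Step 14: a a a a a A A A A  =>  a a a a a a A A A   (applied A -> a)
  Step 15: a a a a a a A A A  =>  a a a a a a a A A   (applied A -> a)
  Step 16: a a a a a a a A A  =>  a a a a a a a A A A   (applied A -> A A)
  Step 17: a a a a a a a A A A  =>  a a a a a a a a A A   (applied A -> a)
  Step 18: a a a a a a a a A A  =>  a a a a a a a a a A   (applied A -> a)
  Step 19: a a a a a a a a a A  =>  a a a a a a a a a a   (applied A -> a)
Final yield: a a a a a a a a a a
Total rewrite steps: 19

19


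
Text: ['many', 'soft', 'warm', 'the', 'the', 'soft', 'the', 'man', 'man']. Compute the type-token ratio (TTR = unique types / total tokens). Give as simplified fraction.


Tokens: 9
Unique types: ('man', 'many', 'soft', 'the', 'warm') = 5
TTR = 5/9
Already in lowest terms.

5/9


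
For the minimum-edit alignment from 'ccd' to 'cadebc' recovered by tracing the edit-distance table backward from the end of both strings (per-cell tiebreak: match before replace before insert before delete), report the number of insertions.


Edit distance = 4. Backtracking from cell (3, 6) with preference match > replace > insert > delete,
then listing the resulting alignment 'ccd' -> 'cadebc' left to right:
  Step 1: keep 'c'
  Step 2: replace c->a
  Step 3: keep 'd'
  Step 4: insert 'e' [insertion #1]
  Step 5: insert 'b' [insertion #2]
  Step 6: insert 'c' [insertion #3]
Total insertions: 3

3


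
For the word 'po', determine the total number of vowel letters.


Scanning each character of 'po':
  Position 1: 'p' -> consonant (running count: 0)
  Position 2: 'o' -> vowel (running count: 1)
Total vowels: 1

1


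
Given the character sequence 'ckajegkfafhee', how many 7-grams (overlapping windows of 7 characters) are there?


String 'ckajegkfafhee' has length L = 13.
Number of overlapping n-grams = L - n + 1
Substituting: 13 - 7 + 1 = 7

7


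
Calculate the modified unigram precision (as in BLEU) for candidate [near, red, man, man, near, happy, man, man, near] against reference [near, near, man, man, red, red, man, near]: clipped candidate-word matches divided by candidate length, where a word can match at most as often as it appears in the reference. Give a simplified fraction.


Reference word counts: {'man': 3, 'near': 3, 'red': 2}
Checking each candidate word (with clipping):
  'near' -> in reference (ref count 3, used 1/3) -> match (matches: 1)
  'red' -> in reference (ref count 2, used 1/2) -> match (matches: 2)
  'man' -> in reference (ref count 3, used 1/3) -> match (matches: 3)
  'man' -> in reference (ref count 3, used 2/3) -> match (matches: 4)
  'near' -> in reference (ref count 3, used 2/3) -> match (matches: 5)
  'happy' -> not in reference -> no match (matches: 5)
  'man' -> in reference (ref count 3, used 3/3) -> match (matches: 6)
  'man' -> ref count 3 already used up (3/3) -> clipped, no match (matches: 6)
  'near' -> in reference (ref count 3, used 3/3) -> match (matches: 7)
Clipped matches: 7, Candidate length: 9
Precision = 7/9

7/9


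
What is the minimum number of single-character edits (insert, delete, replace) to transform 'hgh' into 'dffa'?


Building DP table for s1='hgh' (len 3) and s2='dffa' (len 4):
       d  f  f  a
    0  1  2  3  4
  h 1  1  2  3  4
  g 2  2  2  3  4
  h 3  3  3  3  4
Edit distance = dp[3][4] = 4

4


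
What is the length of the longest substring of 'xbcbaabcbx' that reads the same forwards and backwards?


Scanning 'xbcbaabcbx' for palindromic substrings.
Substring at positions 0-9: 'xbcbaabcbx'.
Check: reverse('xbcbaabcbx') = 'xbcbaabcbx' -> palindrome confirmed.
No longer palindromic substring exists; longest length = 10

10


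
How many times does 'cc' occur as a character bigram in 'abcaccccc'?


Scanning 'abcaccccc' for bigram 'cc':
  Position 0: 'ab' -> no
  Position 1: 'bc' -> no
  Position 2: 'ca' -> no
  Position 3: 'ac' -> no
  Position 4: 'cc' -> MATCH
  Position 5: 'cc' -> MATCH
  Position 6: 'cc' -> MATCH
  Position 7: 'cc' -> MATCH
Total matches: 4

4


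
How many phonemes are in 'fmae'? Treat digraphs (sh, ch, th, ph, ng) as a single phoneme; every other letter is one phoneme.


Parsing 'fmae' greedily, digraphs first:
  'f' -> consonant phoneme (phonemes so far: 1)
  'm' -> consonant phoneme (phonemes so far: 2)
  'a' -> vowel phoneme (phonemes so far: 3)
  'e' -> vowel phoneme (phonemes so far: 4)
Total phonemes: 4

4


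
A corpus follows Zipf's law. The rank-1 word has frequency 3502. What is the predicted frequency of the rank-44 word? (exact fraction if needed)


Zipf's law: freq(rank) = f1 / rank
f1 = 3502, rank = 44
freq = 3502 / 44
GCD(3502, 44) = 2
Simplified: 1751/22

1751/22


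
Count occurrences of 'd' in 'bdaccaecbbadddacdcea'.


Scanning 'bdaccaecbbadddacdcea' for 'd':
  Position 1: 'd' -> MATCH (count: 1)
  Position 11: 'd' -> MATCH (count: 2)
  Position 12: 'd' -> MATCH (count: 3)
  Position 13: 'd' -> MATCH (count: 4)
  Position 16: 'd' -> MATCH (count: 5)
Total occurrences of 'd': 5

5


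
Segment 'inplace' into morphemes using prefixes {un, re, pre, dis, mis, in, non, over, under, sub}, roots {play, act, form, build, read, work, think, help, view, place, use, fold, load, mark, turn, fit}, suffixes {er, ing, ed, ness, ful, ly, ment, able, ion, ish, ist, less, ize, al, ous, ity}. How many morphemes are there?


Segmenting 'inplace' against the inventory:
  'in' -> prefix (morpheme 1)
  'place' -> root (morpheme 2)
Total morphemes: 2

2


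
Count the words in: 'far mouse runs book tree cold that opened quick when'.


Counting words by splitting on spaces:
  Word 1: 'far'
  Word 2: 'mouse'
  Word 3: 'runs'
  Word 4: 'book'
  Word 5: 'tree'
  Word 6: 'cold'
  Word 7: 'that'
  Word 8: 'opened'
  Word 9: 'quick'
  Word 10: 'when'
Total words: 10

10


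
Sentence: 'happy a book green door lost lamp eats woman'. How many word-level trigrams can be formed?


Word trigrams from [9] words:
  Trigram 1: (happy a book)
  Trigram 2: (a book green)
  Trigram 3: (book green door)
  Trigram 4: (green door lost)
  Trigram 5: (door lost lamp)
  Trigram 6: (lost lamp eats)
  Trigram 7: (lamp eats woman)
Total word trigrams: 9 - 2 = 7

7


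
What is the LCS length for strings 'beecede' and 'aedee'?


DP table for LCS of 'beecede' and 'aedee':
       a  e  d  e  e
    0  0  0  0  0  0
  b 0  0  0  0  0  0
  e 0  0  1  1  1  1
  e 0  0  1  1  2  2
  c 0  0  1  1  2  2
  e 0  0  1  1  2  3
  d 0  0  1  2  2  3
  e 0  0  1  2  3  3
LCS: 'eee'
LCS length = 3

3


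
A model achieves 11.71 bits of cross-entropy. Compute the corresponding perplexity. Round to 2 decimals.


Perplexity formula: PP = 2^H
H = 11.71
PP = 2^11.71
Decompose: 2^11.71 = 2^11 * 2^0.71
2^11 = 2048, 2^0.71 ~ 1.6358041
PP ~ 2048 * 1.6358041 = 3350.1267968
Rounded to 2 decimals: 3350.13

3350.13


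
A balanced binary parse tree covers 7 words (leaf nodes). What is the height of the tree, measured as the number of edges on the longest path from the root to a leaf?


In a balanced binary tree with n leaves the deepest leaf is ceil(log2(n)) edges below the root.
log2(7) = 2.8074
ceil(2.8074) = 3
height (edges) = 3

3


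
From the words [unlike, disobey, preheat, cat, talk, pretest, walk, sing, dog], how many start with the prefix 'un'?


Checking each word for prefix 'un':
  'unlike' -> YES, starts with 'un' (count: 1)
  'disobey' -> no (count: 1)
  'preheat' -> no (count: 1)
  'cat' -> no (count: 1)
  'talk' -> no (count: 1)
  'pretest' -> no (count: 1)
  'walk' -> no (count: 1)
  'sing' -> no (count: 1)
  'dog' -> no (count: 1)
Total with prefix 'un': 1

1


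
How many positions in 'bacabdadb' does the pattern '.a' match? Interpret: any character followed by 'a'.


Pattern: .a means any character followed by 'a'.
Scanning 'bacabdadb' position-by-position:
  Pos 0: window 'ba' -> MATCH
  Pos 1: window 'ac' -> no
  Pos 2: window 'ca' -> MATCH
  Pos 3: window 'ab' -> no
  Pos 4: window 'bd' -> no
  Pos 5: window 'da' -> MATCH
  Pos 6: window 'ad' -> no
  Pos 7: window 'db' -> no
  Pos 8: window 'b' -> no
Total matches: 3

3


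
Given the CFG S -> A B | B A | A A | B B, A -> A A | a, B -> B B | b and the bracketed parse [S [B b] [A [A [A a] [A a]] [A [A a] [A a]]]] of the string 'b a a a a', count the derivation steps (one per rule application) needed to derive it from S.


Every bracketed nonterminal node [X ...] in the tree is produced by exactly one rule application.
Reading the tree off as a leftmost derivation:
  Step 1: S  =>  B A   (applied S -> B A)
  Step 2: B A  =>  b A   (applied B -> b)
  Step 3: b A  =>  b A A   (applied A -> A A)
  Step 4: b A A  =>  b A A A   (applied A -> A A)
  Step 5: b A A A  =>  b a A A   (applied A -> a)
  Step 6: b a A A  =>  b a a A   (applied A -> a)
  Step 7: b a a A  =>  b a a A A   (applied A -> A A)
  Step 8: b a a A A  =>  b a a a A   (applied A -> a)
  Step 9: b a a a A  =>  b a a a a   (applied A -> a)
Final yield: b a a a a
Total rewrite steps: 9

9


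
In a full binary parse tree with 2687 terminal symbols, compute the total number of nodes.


Leaf nodes (terminals): 2687
Internal nodes = n - 1 = 2687 - 1 = 2686
Total = leaves + internal = 2687 + 2686 = 5373

5373


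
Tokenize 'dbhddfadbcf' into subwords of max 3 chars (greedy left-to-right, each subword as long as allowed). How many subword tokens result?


'dbhddfadbcf' has 11 characters.
Chunking with max size 3:
  Chunk 1: 'dbh' (positions 0-2)
  Chunk 2: 'ddf' (positions 3-5)
  Chunk 3: 'adb' (positions 6-8)
  Chunk 4: 'cf' (positions 9-10)
Total chunks: ceil(11 / 3) = 4

4


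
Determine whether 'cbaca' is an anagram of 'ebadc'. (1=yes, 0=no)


Sort characters of 'cbaca': 'aabcc'
Sort characters of 'ebadc': 'abcde'
Sorted forms differ -> they are NOT anagrams
Result: 0

0


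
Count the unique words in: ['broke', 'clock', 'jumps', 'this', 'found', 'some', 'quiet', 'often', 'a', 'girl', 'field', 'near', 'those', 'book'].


Listing all tokens and tracking unique types:
  Token 1: 'broke' -> NEW (unique so far: 1)
  Token 2: 'clock' -> NEW (unique so far: 2)
  Token 3: 'jumps' -> NEW (unique so far: 3)
  Token 4: 'this' -> NEW (unique so far: 4)
  Token 5: 'found' -> NEW (unique so far: 5)
  Token 6: 'some' -> NEW (unique so far: 6)
  Token 7: 'quiet' -> NEW (unique so far: 7)
  Token 8: 'often' -> NEW (unique so far: 8)
  Token 9: 'a' -> NEW (unique so far: 9)
  Token 10: 'girl' -> NEW (unique so far: 10)
  Token 11: 'field' -> NEW (unique so far: 11)
  Token 12: 'near' -> NEW (unique so far: 12)
  Token 13: 'those' -> NEW (unique so far: 13)
  Token 14: 'book' -> NEW (unique so far: 14)
Unique types: ('a', 'book', 'broke', 'clock', 'field', 'found', 'girl', 'jumps', 'near', 'often', 'quiet', 'some', 'this', 'those')
Vocabulary size: 14

14


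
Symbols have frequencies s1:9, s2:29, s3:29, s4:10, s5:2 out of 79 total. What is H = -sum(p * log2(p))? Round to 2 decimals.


Computing entropy H = -sum(p_i * log2(p_i)):
  s1: p = 9/79 = 0.1139, -p*log2(p) = 0.3570
  s2: p = 29/79 = 0.3671, -p*log2(p) = 0.5307
  s3: p = 29/79 = 0.3671, -p*log2(p) = 0.5307
  s4: p = 10/79 = 0.1266, -p*log2(p) = 0.3774
  s5: p = 2/79 = 0.0253, -p*log2(p) = 0.1343
H = sum of terms = 1.9301
Rounded to 2 decimals: 1.93

1.93


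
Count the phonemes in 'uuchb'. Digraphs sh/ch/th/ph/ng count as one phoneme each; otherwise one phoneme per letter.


Parsing 'uuchb' greedily, digraphs first:
  'u' -> vowel phoneme (phonemes so far: 1)
  'u' -> vowel phoneme (phonemes so far: 2)
  'ch' -> digraph (1 consonant phoneme) (phonemes so far: 3)
  'b' -> consonant phoneme (phonemes so far: 4)
Total phonemes: 4

4


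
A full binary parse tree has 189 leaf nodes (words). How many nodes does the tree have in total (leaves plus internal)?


Leaf nodes (terminals): 189
Internal nodes = n - 1 = 189 - 1 = 188
Total = leaves + internal = 189 + 188 = 377

377


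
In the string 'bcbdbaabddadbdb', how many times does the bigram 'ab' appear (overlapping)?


Scanning 'bcbdbaabddadbdb' for bigram 'ab':
  Position 0: 'bc' -> no
  Position 1: 'cb' -> no
  Position 2: 'bd' -> no
  Position 3: 'db' -> no
  Position 4: 'ba' -> no
  Position 5: 'aa' -> no
  Position 6: 'ab' -> MATCH
  Position 7: 'bd' -> no
  Position 8: 'dd' -> no
  Position 9: 'da' -> no
  Position 10: 'ad' -> no
  Position 11: 'db' -> no
  Position 12: 'bd' -> no
  Position 13: 'db' -> no
Total matches: 1

1


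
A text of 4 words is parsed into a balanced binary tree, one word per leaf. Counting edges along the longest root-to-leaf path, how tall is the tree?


In a balanced binary tree with n leaves the deepest leaf is ceil(log2(n)) edges below the root.
log2(4) = 2.0000
ceil(2.0000) = 2
height (edges) = 2

2


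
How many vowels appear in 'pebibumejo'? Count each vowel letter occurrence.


Scanning each character of 'pebibumejo':
  Position 1: 'p' -> consonant (running count: 0)
  Position 2: 'e' -> vowel (running count: 1)
  Position 3: 'b' -> consonant (running count: 1)
  Position 4: 'i' -> vowel (running count: 2)
  Position 5: 'b' -> consonant (running count: 2)
  Position 6: 'u' -> vowel (running count: 3)
  Position 7: 'm' -> consonant (running count: 3)
  Position 8: 'e' -> vowel (running count: 4)
  Position 9: 'j' -> consonant (running count: 4)
  Position 10: 'o' -> vowel (running count: 5)
Total vowels: 5

5


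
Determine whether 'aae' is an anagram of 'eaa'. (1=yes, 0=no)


Sort characters of 'aae': 'aae'
Sort characters of 'eaa': 'aae'
Sorted forms match -> they ARE anagrams
Result: 1

1


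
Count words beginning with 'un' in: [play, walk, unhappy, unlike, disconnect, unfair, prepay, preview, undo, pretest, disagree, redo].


Checking each word for prefix 'un':
  'play' -> no (count: 0)
  'walk' -> no (count: 0)
  'unhappy' -> YES, starts with 'un' (count: 1)
  'unlike' -> YES, starts with 'un' (count: 2)
  'disconnect' -> no (count: 2)
  'unfair' -> YES, starts with 'un' (count: 3)
  'prepay' -> no (count: 3)
  'preview' -> no (count: 3)
  'undo' -> YES, starts with 'un' (count: 4)
  'pretest' -> no (count: 4)
  'disagree' -> no (count: 4)
  'redo' -> no (count: 4)
Total with prefix 'un': 4

4


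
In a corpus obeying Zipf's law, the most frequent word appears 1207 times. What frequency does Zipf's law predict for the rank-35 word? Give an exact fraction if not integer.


Zipf's law: freq(rank) = f1 / rank
f1 = 1207, rank = 35
freq = 1207 / 35
GCD(1207, 35) = 1
Simplified: 1207/35

1207/35


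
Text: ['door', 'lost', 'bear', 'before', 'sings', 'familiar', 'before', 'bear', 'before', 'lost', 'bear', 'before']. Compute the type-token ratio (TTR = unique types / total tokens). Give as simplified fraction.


Tokens: 12
Unique types: ('bear', 'before', 'door', 'familiar', 'lost', 'sings') = 6
TTR = 6/12
Simplify: divide both by 6 -> 1/2
TTR = 1/2

1/2


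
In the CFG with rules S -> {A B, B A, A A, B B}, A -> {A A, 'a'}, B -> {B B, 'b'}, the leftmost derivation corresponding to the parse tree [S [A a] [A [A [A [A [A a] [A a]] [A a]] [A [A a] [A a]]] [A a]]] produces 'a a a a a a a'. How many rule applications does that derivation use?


Every bracketed nonterminal node [X ...] in the tree is produced by exactly one rule application.
Reading the tree off as a leftmost derivation:
  Step 1: S  =>  A A   (applied S -> A A)
  Step 2: A A  =>  a A   (applied A -> a)
  Step 3: a A  =>  a A A   (applied A -> A A)
  Step 4: a A A  =>  a A A A   (applied A -> A A)
  Step 5: a A A A  =>  a A A A A   (applied A -> A A)
  Step 6: a A A A A  =>  a A A A A A   (applied A -> A A)
  Step 7: a A A A A A  =>  a a A A A A   (applied A -> a)
  Step 8: a a A A A A  =>  a a a A A A   (applied A -> a)
  Step 9: a a a A A A  =>  a a a a A A   (applied A -> a)
  Step 10: a a a a A A  =>  a a a a A A A   (applied A -> A A)
  Step 11: a a a a A A A  =>  a a a a a A A   (applied A -> a)
  Step 12: a a a a a A A  =>  a a a a a a A   (applied A -> a)
  Step 13: a a a a a a A  =>  a a a a a a a   (applied A -> a)
Final yield: a a a a a a a
Total rewrite steps: 13

13


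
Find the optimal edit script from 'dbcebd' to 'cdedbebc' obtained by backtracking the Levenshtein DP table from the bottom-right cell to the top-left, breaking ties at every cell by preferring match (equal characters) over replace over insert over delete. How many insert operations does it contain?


Edit distance = 5. Backtracking from cell (6, 8) with preference match > replace > insert > delete,
then listing the resulting alignment 'dbcebd' -> 'cdedbebc' left to right:
  Step 1: insert 'c' [insertion #1]
  Step 2: keep 'd'
  Step 3: insert 'e' [insertion #2]
  Step 4: replace b->d
  Step 5: replace c->b
  Step 6: keep 'e'
  Step 7: keep 'b'
  Step 8: replace d->c
Total insertions: 2

2


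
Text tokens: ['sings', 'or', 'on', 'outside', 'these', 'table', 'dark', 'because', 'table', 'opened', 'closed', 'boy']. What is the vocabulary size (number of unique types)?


Listing all tokens and tracking unique types:
  Token 1: 'sings' -> NEW (unique so far: 1)
  Token 2: 'or' -> NEW (unique so far: 2)
  Token 3: 'on' -> NEW (unique so far: 3)
  Token 4: 'outside' -> NEW (unique so far: 4)
  Token 5: 'these' -> NEW (unique so far: 5)
  Token 6: 'table' -> NEW (unique so far: 6)
  Token 7: 'dark' -> NEW (unique so far: 7)
  Token 8: 'because' -> NEW (unique so far: 8)
  Token 9: 'table' -> duplicate (unique so far: 8)
  Token 10: 'opened' -> NEW (unique so far: 9)
  Token 11: 'closed' -> NEW (unique so far: 10)
  Token 12: 'boy' -> NEW (unique so far: 11)
Unique types: ('because', 'boy', 'closed', 'dark', 'on', 'opened', 'or', 'outside', 'sings', 'table', 'these')
Vocabulary size: 11

11


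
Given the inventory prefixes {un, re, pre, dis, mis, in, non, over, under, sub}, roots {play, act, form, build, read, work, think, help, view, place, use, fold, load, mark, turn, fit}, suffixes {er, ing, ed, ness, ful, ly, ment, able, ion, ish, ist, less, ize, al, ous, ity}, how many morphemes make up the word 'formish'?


Segmenting 'formish' against the inventory:
  'form' -> root (morpheme 1)
  'ish' -> suffix (morpheme 2)
Total morphemes: 2

2


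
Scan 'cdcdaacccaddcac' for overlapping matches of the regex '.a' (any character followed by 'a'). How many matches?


Pattern: .a means any character followed by 'a'.
Scanning 'cdcdaacccaddcac' position-by-position:
  Pos 0: window 'cd' -> no
  Pos 1: window 'dc' -> no
  Pos 2: window 'cd' -> no
  Pos 3: window 'da' -> MATCH
  Pos 4: window 'aa' -> MATCH
  Pos 5: window 'ac' -> no
  Pos 6: window 'cc' -> no
  Pos 7: window 'cc' -> no
  Pos 8: window 'ca' -> MATCH
  Pos 9: window 'ad' -> no
  Pos 10: window 'dd' -> no
  Pos 11: window 'dc' -> no
  Pos 12: window 'ca' -> MATCH
  Pos 13: window 'ac' -> no
  Pos 14: window 'c' -> no
Total matches: 4

4


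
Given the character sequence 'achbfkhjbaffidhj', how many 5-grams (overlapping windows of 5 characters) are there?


String 'achbfkhjbaffidhj' has length L = 16.
Number of overlapping n-grams = L - n + 1
Substituting: 16 - 5 + 1 = 12

12


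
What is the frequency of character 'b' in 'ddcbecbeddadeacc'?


Scanning 'ddcbecbeddadeacc' for 'b':
  Position 3: 'b' -> MATCH (count: 1)
  Position 6: 'b' -> MATCH (count: 2)
Total occurrences of 'b': 2

2


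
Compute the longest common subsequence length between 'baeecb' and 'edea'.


DP table for LCS of 'baeecb' and 'edea':
       e  d  e  a
    0  0  0  0  0
  b 0  0  0  0  0
  a 0  0  0  0  1
  e 0  1  1  1  1
  e 0  1  1  2  2
  c 0  1  1  2  2
  b 0  1  1  2  2
LCS: 'ee'
LCS length = 2

2


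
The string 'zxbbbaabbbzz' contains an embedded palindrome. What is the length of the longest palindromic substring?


Scanning 'zxbbbaabbbzz' for palindromic substrings.
Substring at positions 2-9: 'bbbaabbb'.
Check: reverse('bbbaabbb') = 'bbbaabbb' -> palindrome confirmed.
Neighbouring characters ('x' / 'z') break symmetry, so it cannot extend further.
No longer palindromic substring exists; longest length = 8

8


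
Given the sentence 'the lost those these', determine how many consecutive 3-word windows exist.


Word trigrams from [4] words:
  Trigram 1: (the lost those)
  Trigram 2: (lost those these)
Total word trigrams: 4 - 2 = 2

2


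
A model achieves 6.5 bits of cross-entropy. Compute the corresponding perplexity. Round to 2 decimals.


Perplexity formula: PP = 2^H
H = 6.5
PP = 2^6.5
Decompose: 2^6.5 = 2^6 * 2^0.5 = 2^6 * sqrt(2)
2^6 = 64, sqrt(2) ~ 1.4142136
PP ~ 64 * 1.4142136 = 90.5096704
Rounded to 2 decimals: 90.51

90.51


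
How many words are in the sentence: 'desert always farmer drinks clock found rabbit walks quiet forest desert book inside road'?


Counting words by splitting on spaces:
  Word 1: 'desert'
  Word 2: 'always'
  Word 3: 'farmer'
  Word 4: 'drinks'
  Word 5: 'clock'
  Word 6: 'found'
  Word 7: 'rabbit'
  Word 8: 'walks'
  Word 9: 'quiet'
  Word 10: 'forest'
  Word 11: 'desert'
  Word 12: 'book'
  Word 13: 'inside'
  Word 14: 'road'
Total words: 14

14


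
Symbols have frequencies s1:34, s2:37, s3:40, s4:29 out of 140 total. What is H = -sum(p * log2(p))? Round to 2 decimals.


Computing entropy H = -sum(p_i * log2(p_i)):
  s1: p = 34/140 = 0.2429, -p*log2(p) = 0.4959
  s2: p = 37/140 = 0.2643, -p*log2(p) = 0.5074
  s3: p = 40/140 = 0.2857, -p*log2(p) = 0.5164
  s4: p = 29/140 = 0.2071, -p*log2(p) = 0.4705
H = sum of terms = 1.9902
Rounded to 2 decimals: 1.99

1.99


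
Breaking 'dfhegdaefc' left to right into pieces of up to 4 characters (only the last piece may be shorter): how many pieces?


'dfhegdaefc' has 10 characters.
Chunking with max size 4:
  Chunk 1: 'dfhe' (positions 0-3)
  Chunk 2: 'gdae' (positions 4-7)
  Chunk 3: 'fc' (positions 8-9)
Total chunks: ceil(10 / 4) = 3

3


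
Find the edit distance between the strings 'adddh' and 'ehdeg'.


Building DP table for s1='adddh' (len 5) and s2='ehdeg' (len 5):
       e  h  d  e  g
    0  1  2  3  4  5
  a 1  1  2  3  4  5
  d 2  2  2  2  3  4
  d 3  3  3  2  3  4
  d 4  4  4  3  3  4
  h 5  5  4  4  4  4
Edit distance = dp[5][5] = 4

4


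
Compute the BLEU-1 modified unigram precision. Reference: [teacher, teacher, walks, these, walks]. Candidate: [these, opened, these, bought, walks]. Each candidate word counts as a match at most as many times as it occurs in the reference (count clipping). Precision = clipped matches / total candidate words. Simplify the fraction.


Reference word counts: {'teacher': 2, 'these': 1, 'walks': 2}
Checking each candidate word (with clipping):
  'these' -> in reference (ref count 1, used 1/1) -> match (matches: 1)
  'opened' -> not in reference -> no match (matches: 1)
  'these' -> ref count 1 already used up (1/1) -> clipped, no match (matches: 1)
  'bought' -> not in reference -> no match (matches: 1)
  'walks' -> in reference (ref count 2, used 1/2) -> match (matches: 2)
Clipped matches: 2, Candidate length: 5
Precision = 2/5

2/5


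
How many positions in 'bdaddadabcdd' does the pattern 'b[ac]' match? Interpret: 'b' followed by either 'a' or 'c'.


Pattern: b[ac] means 'b' followed by either 'a' or 'c'.
Scanning 'bdaddadabcdd' position-by-position:
  Pos 0: window 'bd' -> no
  Pos 1: window 'da' -> no
  Pos 2: window 'ad' -> no
  Pos 3: window 'dd' -> no
  Pos 4: window 'da' -> no
  Pos 5: window 'ad' -> no
  Pos 6: window 'da' -> no
  Pos 7: window 'ab' -> no
  Pos 8: window 'bc' -> MATCH
  Pos 9: window 'cd' -> no
  Pos 10: window 'dd' -> no
  Pos 11: window 'd' -> no
Total matches: 1

1


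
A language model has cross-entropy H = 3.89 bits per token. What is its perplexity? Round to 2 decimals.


Perplexity formula: PP = 2^H
H = 3.89
PP = 2^3.89
Decompose: 2^3.89 = 2^3 * 2^0.89
2^3 = 8, 2^0.89 ~ 1.8531761
PP ~ 8 * 1.8531761 = 14.8254088
Rounded to 2 decimals: 14.83

14.83


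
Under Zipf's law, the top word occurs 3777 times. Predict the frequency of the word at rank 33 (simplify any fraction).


Zipf's law: freq(rank) = f1 / rank
f1 = 3777, rank = 33
freq = 3777 / 33
GCD(3777, 33) = 3
Simplified: 1259/11

1259/11


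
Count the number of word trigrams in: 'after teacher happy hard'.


Word trigrams from [4] words:
  Trigram 1: (after teacher happy)
  Trigram 2: (teacher happy hard)
Total word trigrams: 4 - 2 = 2

2


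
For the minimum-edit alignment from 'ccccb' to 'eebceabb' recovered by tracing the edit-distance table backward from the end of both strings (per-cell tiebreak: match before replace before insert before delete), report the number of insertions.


Edit distance = 6. Backtracking from cell (5, 8) with preference match > replace > insert > delete,
then listing the resulting alignment 'ccccb' -> 'eebceabb' left to right:
  Step 1: insert 'e' [insertion #1]
  Step 2: insert 'e' [insertion #2]
  Step 3: insert 'b' [insertion #3]
  Step 4: keep 'c'
  Step 5: replace c->e
  Step 6: replace c->a
  Step 7: replace c->b
  Step 8: keep 'b'
Total insertions: 3

3


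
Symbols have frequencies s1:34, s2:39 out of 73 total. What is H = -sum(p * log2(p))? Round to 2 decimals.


Computing entropy H = -sum(p_i * log2(p_i)):
  s1: p = 34/73 = 0.4658, -p*log2(p) = 0.5134
  s2: p = 39/73 = 0.5342, -p*log2(p) = 0.4832
H = sum of terms = 0.9966
Rounded to 2 decimals: 1.00

1.00


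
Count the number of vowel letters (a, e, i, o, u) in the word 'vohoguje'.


Scanning each character of 'vohoguje':
  Position 1: 'v' -> consonant (running count: 0)
  Position 2: 'o' -> vowel (running count: 1)
  Position 3: 'h' -> consonant (running count: 1)
  Position 4: 'o' -> vowel (running count: 2)
  Position 5: 'g' -> consonant (running count: 2)
  Position 6: 'u' -> vowel (running count: 3)
  Position 7: 'j' -> consonant (running count: 3)
  Position 8: 'e' -> vowel (running count: 4)
Total vowels: 4

4


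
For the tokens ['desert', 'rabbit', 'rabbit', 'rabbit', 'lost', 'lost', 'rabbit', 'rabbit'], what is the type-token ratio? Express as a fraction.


Tokens: 8
Unique types: ('desert', 'lost', 'rabbit') = 3
TTR = 3/8
Already in lowest terms.

3/8


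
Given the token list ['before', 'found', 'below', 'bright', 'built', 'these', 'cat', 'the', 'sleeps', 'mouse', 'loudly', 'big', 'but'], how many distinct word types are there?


Listing all tokens and tracking unique types:
  Token 1: 'before' -> NEW (unique so far: 1)
  Token 2: 'found' -> NEW (unique so far: 2)
  Token 3: 'below' -> NEW (unique so far: 3)
  Token 4: 'bright' -> NEW (unique so far: 4)
  Token 5: 'built' -> NEW (unique so far: 5)
  Token 6: 'these' -> NEW (unique so far: 6)
  Token 7: 'cat' -> NEW (unique so far: 7)
  Token 8: 'the' -> NEW (unique so far: 8)
  Token 9: 'sleeps' -> NEW (unique so far: 9)
  Token 10: 'mouse' -> NEW (unique so far: 10)
  Token 11: 'loudly' -> NEW (unique so far: 11)
  Token 12: 'big' -> NEW (unique so far: 12)
  Token 13: 'but' -> NEW (unique so far: 13)
Unique types: ('before', 'below', 'big', 'bright', 'built', 'but', 'cat', 'found', 'loudly', 'mouse', 'sleeps', 'the', 'these')
Vocabulary size: 13

13


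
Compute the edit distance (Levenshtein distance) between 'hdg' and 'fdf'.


Building DP table for s1='hdg' (len 3) and s2='fdf' (len 3):
       f  d  f
    0  1  2  3
  h 1  1  2  3
  d 2  2  1  2
  g 3  3  2  2
Edit distance = dp[3][3] = 2

2


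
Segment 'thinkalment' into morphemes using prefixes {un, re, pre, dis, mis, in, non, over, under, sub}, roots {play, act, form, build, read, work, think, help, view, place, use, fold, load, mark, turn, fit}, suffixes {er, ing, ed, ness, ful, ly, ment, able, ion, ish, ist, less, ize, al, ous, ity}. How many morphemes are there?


Segmenting 'thinkalment' against the inventory:
  'think' -> root (morpheme 1)
  'al' -> suffix (morpheme 2)
  'ment' -> suffix (morpheme 3)
Total morphemes: 3

3


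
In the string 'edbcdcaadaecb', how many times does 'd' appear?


Scanning 'edbcdcaadaecb' for 'd':
  Position 1: 'd' -> MATCH (count: 1)
  Position 4: 'd' -> MATCH (count: 2)
  Position 8: 'd' -> MATCH (count: 3)
Total occurrences of 'd': 3

3


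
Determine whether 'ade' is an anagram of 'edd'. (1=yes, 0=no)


Sort characters of 'ade': 'ade'
Sort characters of 'edd': 'dde'
Sorted forms differ -> they are NOT anagrams
Result: 0

0


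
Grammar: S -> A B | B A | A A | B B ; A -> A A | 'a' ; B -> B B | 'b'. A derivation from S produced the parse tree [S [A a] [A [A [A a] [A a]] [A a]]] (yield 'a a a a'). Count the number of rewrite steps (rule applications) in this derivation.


Every bracketed nonterminal node [X ...] in the tree is produced by exactly one rule application.
Reading the tree off as a leftmost derivation:
  Step 1: S  =>  A A   (applied S -> A A)
  Step 2: A A  =>  a A   (applied A -> a)
  Step 3: a A  =>  a A A   (applied A -> A A)
  Step 4: a A A  =>  a A A A   (applied A -> A A)
  Step 5: a A A A  =>  a a A A   (applied A -> a)
  Step 6: a a A A  =>  a a a A   (applied A -> a)
  Step 7: a a a A  =>  a a a a   (applied A -> a)
Final yield: a a a a
Total rewrite steps: 7

7


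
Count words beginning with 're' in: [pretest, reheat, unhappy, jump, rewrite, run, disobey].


Checking each word for prefix 're':
  'pretest' -> no (count: 0)
  'reheat' -> YES, starts with 're' (count: 1)
  'unhappy' -> no (count: 1)
  'jump' -> no (count: 1)
  'rewrite' -> YES, starts with 're' (count: 2)
  'run' -> no (count: 2)
  'disobey' -> no (count: 2)
Total with prefix 're': 2

2


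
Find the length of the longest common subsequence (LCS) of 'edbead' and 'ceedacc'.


DP table for LCS of 'edbead' and 'ceedacc':
       c  e  e  d  a  c  c
    0  0  0  0  0  0  0  0
  e 0  0  1  1  1  1  1  1
  d 0  0  1  1  2  2  2  2
  b 0  0  1  1  2  2  2  2
  e 0  0  1  2  2  2  2  2
  a 0  0  1  2  2  3  3  3
  d 0  0  1  2  3  3  3  3
LCS: 'eda'
LCS length = 3

3


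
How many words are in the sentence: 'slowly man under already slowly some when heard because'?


Counting words by splitting on spaces:
  Word 1: 'slowly'
  Word 2: 'man'
  Word 3: 'under'
  Word 4: 'already'
  Word 5: 'slowly'
  Word 6: 'some'
  Word 7: 'when'
  Word 8: 'heard'
  Word 9: 'because'
Total words: 9

9


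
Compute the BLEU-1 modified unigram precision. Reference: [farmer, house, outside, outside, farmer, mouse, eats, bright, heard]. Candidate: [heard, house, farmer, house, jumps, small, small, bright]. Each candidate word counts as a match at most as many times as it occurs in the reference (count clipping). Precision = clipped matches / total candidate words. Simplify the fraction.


Reference word counts: {'bright': 1, 'eats': 1, 'farmer': 2, 'heard': 1, 'house': 1, 'mouse': 1, 'outside': 2}
Checking each candidate word (with clipping):
  'heard' -> in reference (ref count 1, used 1/1) -> match (matches: 1)
  'house' -> in reference (ref count 1, used 1/1) -> match (matches: 2)
  'farmer' -> in reference (ref count 2, used 1/2) -> match (matches: 3)
  'house' -> ref count 1 already used up (1/1) -> clipped, no match (matches: 3)
  'jumps' -> not in reference -> no match (matches: 3)
  'small' -> not in reference -> no match (matches: 3)
  'small' -> not in reference -> no match (matches: 3)
  'bright' -> in reference (ref count 1, used 1/1) -> match (matches: 4)
Clipped matches: 4, Candidate length: 8
Precision = 4/8 = 1/2

1/2


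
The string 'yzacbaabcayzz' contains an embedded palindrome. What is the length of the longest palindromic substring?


Scanning 'yzacbaabcayzz' for palindromic substrings.
Substring at positions 2-9: 'acbaabca'.
Check: reverse('acbaabca') = 'acbaabca' -> palindrome confirmed.
Neighbouring characters ('z' / 'y') break symmetry, so it cannot extend further.
No longer palindromic substring exists; longest length = 8

8


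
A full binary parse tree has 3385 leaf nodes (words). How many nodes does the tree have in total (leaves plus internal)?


Leaf nodes (terminals): 3385
Internal nodes = n - 1 = 3385 - 1 = 3384
Total = leaves + internal = 3385 + 3384 = 6769

6769


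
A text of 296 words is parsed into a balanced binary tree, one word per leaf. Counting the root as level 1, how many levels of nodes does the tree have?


In a balanced binary tree with n leaves the deepest leaf is ceil(log2(n)) edges below the root,
so counting node levels inclusive of root and leaves gives ceil(log2(n)) + 1 levels.
log2(296) = 8.2095
ceil(8.2095) = 9
levels = 9 + 1 = 10

10


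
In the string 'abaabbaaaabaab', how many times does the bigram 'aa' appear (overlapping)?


Scanning 'abaabbaaaabaab' for bigram 'aa':
  Position 0: 'ab' -> no
  Position 1: 'ba' -> no
  Position 2: 'aa' -> MATCH
  Position 3: 'ab' -> no
  Position 4: 'bb' -> no
  Position 5: 'ba' -> no
  Position 6: 'aa' -> MATCH
  Position 7: 'aa' -> MATCH
  Position 8: 'aa' -> MATCH
  Position 9: 'ab' -> no
  Position 10: 'ba' -> no
  Position 11: 'aa' -> MATCH
  Position 12: 'ab' -> no
Total matches: 5

5


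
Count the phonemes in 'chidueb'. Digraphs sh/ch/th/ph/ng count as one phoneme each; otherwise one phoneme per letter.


Parsing 'chidueb' greedily, digraphs first:
  'ch' -> digraph (1 consonant phoneme) (phonemes so far: 1)
  'i' -> vowel phoneme (phonemes so far: 2)
  'd' -> consonant phoneme (phonemes so far: 3)
  'u' -> vowel phoneme (phonemes so far: 4)
  'e' -> vowel phoneme (phonemes so far: 5)
  'b' -> consonant phoneme (phonemes so far: 6)
Total phonemes: 6

6


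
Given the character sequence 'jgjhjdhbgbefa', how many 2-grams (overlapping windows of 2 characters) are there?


String 'jgjhjdhbgbefa' has length L = 13.
Number of overlapping n-grams = L - n + 1
Substituting: 13 - 2 + 1 = 12

12


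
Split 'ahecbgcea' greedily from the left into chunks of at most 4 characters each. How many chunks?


'ahecbgcea' has 9 characters.
Chunking with max size 4:
  Chunk 1: 'ahec' (positions 0-3)
  Chunk 2: 'bgce' (positions 4-7)
  Chunk 3: 'a' (positions 8-8)
Total chunks: ceil(9 / 4) = 3

3


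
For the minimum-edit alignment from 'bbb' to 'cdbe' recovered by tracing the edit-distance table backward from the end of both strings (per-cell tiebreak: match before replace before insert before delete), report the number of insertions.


Edit distance = 3. Backtracking from cell (3, 4) with preference match > replace > insert > delete,
then listing the resulting alignment 'bbb' -> 'cdbe' left to right:
  Step 1: insert 'c' [insertion #1]
  Step 2: replace b->d
  Step 3: keep 'b'
  Step 4: replace b->e
Total insertions: 1

1


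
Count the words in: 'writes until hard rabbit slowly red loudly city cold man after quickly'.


Counting words by splitting on spaces:
  Word 1: 'writes'
  Word 2: 'until'
  Word 3: 'hard'
  Word 4: 'rabbit'
  Word 5: 'slowly'
  Word 6: 'red'
  Word 7: 'loudly'
  Word 8: 'city'
  Word 9: 'cold'
  Word 10: 'man'
  Word 11: 'after'
  Word 12: 'quickly'
Total words: 12

12


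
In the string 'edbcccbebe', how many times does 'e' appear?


Scanning 'edbcccbebe' for 'e':
  Position 0: 'e' -> MATCH (count: 1)
  Position 7: 'e' -> MATCH (count: 2)
  Position 9: 'e' -> MATCH (count: 3)
Total occurrences of 'e': 3

3


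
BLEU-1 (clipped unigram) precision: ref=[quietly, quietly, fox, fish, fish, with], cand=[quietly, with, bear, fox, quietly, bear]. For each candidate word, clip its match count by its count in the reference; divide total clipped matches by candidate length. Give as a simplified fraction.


Reference word counts: {'fish': 2, 'fox': 1, 'quietly': 2, 'with': 1}
Checking each candidate word (with clipping):
  'quietly' -> in reference (ref count 2, used 1/2) -> match (matches: 1)
  'with' -> in reference (ref count 1, used 1/1) -> match (matches: 2)
  'bear' -> not in reference -> no match (matches: 2)
  'fox' -> in reference (ref count 1, used 1/1) -> match (matches: 3)
  'quietly' -> in reference (ref count 2, used 2/2) -> match (matches: 4)
  'bear' -> not in reference -> no match (matches: 4)
Clipped matches: 4, Candidate length: 6
Precision = 4/6 = 2/3

2/3


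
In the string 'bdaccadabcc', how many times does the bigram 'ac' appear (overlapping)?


Scanning 'bdaccadabcc' for bigram 'ac':
  Position 0: 'bd' -> no
  Position 1: 'da' -> no
  Position 2: 'ac' -> MATCH
  Position 3: 'cc' -> no
  Position 4: 'ca' -> no
  Position 5: 'ad' -> no
  Position 6: 'da' -> no
  Position 7: 'ab' -> no
  Position 8: 'bc' -> no
  Position 9: 'cc' -> no
Total matches: 1

1


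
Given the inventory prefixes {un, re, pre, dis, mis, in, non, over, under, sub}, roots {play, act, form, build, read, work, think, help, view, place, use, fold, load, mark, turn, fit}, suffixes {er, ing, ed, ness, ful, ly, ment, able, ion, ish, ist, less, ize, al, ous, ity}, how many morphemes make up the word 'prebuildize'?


Segmenting 'prebuildize' against the inventory:
  'pre' -> prefix (morpheme 1)
  'build' -> root (morpheme 2)
  'ize' -> suffix (morpheme 3)
Total morphemes: 3

3
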